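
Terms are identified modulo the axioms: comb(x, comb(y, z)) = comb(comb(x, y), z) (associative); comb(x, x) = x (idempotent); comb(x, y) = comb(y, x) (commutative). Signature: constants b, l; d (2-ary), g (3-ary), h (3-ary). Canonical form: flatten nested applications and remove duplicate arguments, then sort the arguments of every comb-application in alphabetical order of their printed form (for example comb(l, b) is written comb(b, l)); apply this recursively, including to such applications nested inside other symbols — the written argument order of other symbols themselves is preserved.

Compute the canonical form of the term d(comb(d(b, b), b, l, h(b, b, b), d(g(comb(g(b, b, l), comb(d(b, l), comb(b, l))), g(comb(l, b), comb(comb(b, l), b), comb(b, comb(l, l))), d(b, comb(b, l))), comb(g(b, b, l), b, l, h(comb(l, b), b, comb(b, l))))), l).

Answer: d(comb(b, d(b, b), d(g(comb(b, d(b, l), g(b, b, l), l), g(comb(b, l), comb(b, l), comb(b, l)), d(b, comb(b, l))), comb(b, g(b, b, l), h(comb(b, l), b, comb(b, l)), l)), h(b, b, b), l), l)

Derivation:
Work inside:  comb(d(b, b), b, l, h(b, b, b), d(g(comb(g(b, b, l), comb(d(b, l), comb(b, l))), g(comb(l, b), comb(comb(b, l), b), comb(b, comb(l, l))), d(b, comb(b, l))), comb(g(b, b, l), b, l, h(comb(l, b), b, comb(b, l)))))
Canonicalize subterm:  d(g(comb(g(b, b, l), comb(d(b, l), comb(b, l))), g(comb(l, b), comb(comb(b, l), b), comb(b, comb(l, l))), d(b, comb(b, l))), comb(g(b, b, l), b, l, h(comb(l, b), b, comb(b, l))))  →  d(g(comb(b, d(b, l), g(b, b, l), l), g(comb(b, l), comb(b, l), comb(b, l)), d(b, comb(b, l))), comb(b, g(b, b, l), h(comb(b, l), b, comb(b, l)), l))
Order the arguments:  comb(b, d(b, b), d(g(comb(b, d(b, l), g(b, b, l), l), g(comb(b, l), comb(b, l), comb(b, l)), d(b, comb(b, l))), comb(b, g(b, b, l), h(comb(b, l), b, comb(b, l)), l)), h(b, b, b), l)
Reassemble:  d(comb(b, d(b, b), d(g(comb(b, d(b, l), g(b, b, l), l), g(comb(b, l), comb(b, l), comb(b, l)), d(b, comb(b, l))), comb(b, g(b, b, l), h(comb(b, l), b, comb(b, l)), l)), h(b, b, b), l), l)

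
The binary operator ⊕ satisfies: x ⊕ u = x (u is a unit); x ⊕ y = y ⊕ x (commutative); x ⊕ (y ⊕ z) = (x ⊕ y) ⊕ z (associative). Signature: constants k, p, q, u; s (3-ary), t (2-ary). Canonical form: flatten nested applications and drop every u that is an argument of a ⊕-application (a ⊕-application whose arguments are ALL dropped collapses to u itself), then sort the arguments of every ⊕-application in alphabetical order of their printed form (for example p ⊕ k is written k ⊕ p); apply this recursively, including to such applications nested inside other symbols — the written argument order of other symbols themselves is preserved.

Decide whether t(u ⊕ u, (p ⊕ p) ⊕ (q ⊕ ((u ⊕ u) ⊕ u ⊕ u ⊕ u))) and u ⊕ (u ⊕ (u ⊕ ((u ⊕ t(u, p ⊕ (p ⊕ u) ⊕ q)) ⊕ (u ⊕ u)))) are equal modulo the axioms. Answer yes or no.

Answer: yes — both canonical forms are t(u, p ⊕ p ⊕ q)

Derivation:
Left:  t(u ⊕ u, (p ⊕ p) ⊕ (q ⊕ ((u ⊕ u) ⊕ u ⊕ u ⊕ u)))
  Work inside:  (p ⊕ p) ⊕ (q ⊕ ((u ⊕ u) ⊕ u ⊕ u ⊕ u))
  Flatten:  p ⊕ p ⊕ q ⊕ u ⊕ u ⊕ u ⊕ u ⊕ u
  Unit:  drop u (×5)
  Sort:  p ⊕ p ⊕ q
  Rebuild:  t(u, p ⊕ p ⊕ q)
Right:  u ⊕ (u ⊕ (u ⊕ ((u ⊕ t(u, p ⊕ (p ⊕ u) ⊕ q)) ⊕ (u ⊕ u))))
  Un-nest:  u ⊕ u ⊕ u ⊕ u ⊕ t(u, p ⊕ (p ⊕ u) ⊕ q) ⊕ u ⊕ u
  Inside:  t(u, p ⊕ (p ⊕ u) ⊕ q)  →  t(u, p ⊕ p ⊕ q)
  Units out:  drop u (×6)
  Sort:  t(u, p ⊕ p ⊕ q)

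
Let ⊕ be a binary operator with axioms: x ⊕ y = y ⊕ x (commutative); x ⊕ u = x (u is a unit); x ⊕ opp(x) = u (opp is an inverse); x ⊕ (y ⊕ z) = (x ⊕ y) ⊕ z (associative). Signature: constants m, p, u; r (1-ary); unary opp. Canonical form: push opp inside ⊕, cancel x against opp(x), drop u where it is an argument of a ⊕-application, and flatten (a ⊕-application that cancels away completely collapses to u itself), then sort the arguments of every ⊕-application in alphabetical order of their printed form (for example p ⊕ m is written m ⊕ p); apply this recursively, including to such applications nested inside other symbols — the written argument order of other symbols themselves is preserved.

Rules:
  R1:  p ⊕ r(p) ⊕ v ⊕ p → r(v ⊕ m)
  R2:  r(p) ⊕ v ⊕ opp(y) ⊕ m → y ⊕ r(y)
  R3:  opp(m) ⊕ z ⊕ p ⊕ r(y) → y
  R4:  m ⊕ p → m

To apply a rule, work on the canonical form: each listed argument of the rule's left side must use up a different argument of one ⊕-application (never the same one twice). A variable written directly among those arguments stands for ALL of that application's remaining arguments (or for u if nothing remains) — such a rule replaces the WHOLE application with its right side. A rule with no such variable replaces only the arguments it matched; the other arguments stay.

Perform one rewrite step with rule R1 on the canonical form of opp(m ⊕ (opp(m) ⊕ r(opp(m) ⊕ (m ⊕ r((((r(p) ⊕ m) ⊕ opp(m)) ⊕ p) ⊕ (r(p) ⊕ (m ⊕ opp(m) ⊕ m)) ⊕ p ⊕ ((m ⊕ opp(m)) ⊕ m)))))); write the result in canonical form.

Answer: opp(r(r(r(m ⊕ m ⊕ m ⊕ r(p)))))

Derivation:
Canonical form:  opp(r(r(m ⊕ m ⊕ p ⊕ p ⊕ r(p) ⊕ r(p))))
Apply R1:  consuming p, p, r(p);  v := m ⊕ m ⊕ r(p)
Every leftover argument binds to the variable; the entire application is replaced.
New term:  opp(r(r(r(m ⊕ m ⊕ m ⊕ r(p)))))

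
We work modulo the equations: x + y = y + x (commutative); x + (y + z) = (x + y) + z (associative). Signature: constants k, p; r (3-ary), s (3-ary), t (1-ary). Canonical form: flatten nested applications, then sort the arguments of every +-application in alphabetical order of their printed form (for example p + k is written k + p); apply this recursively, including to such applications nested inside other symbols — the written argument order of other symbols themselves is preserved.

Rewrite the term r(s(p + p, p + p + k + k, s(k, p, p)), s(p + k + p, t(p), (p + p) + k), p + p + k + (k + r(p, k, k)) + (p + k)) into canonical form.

Focus inside:  p + p + k + (k + r(p, k, k)) + (p + k)
Un-nest:  p + p + k + k + r(p, k, k) + p + k
Sort arguments:  k + k + k + p + p + p + r(p, k, k)
Put back:  r(s(p + p, k + k + p + p, s(k, p, p)), s(k + p + p, t(p), k + p + p), k + k + k + p + p + p + r(p, k, k))

Answer: r(s(p + p, k + k + p + p, s(k, p, p)), s(k + p + p, t(p), k + p + p), k + k + k + p + p + p + r(p, k, k))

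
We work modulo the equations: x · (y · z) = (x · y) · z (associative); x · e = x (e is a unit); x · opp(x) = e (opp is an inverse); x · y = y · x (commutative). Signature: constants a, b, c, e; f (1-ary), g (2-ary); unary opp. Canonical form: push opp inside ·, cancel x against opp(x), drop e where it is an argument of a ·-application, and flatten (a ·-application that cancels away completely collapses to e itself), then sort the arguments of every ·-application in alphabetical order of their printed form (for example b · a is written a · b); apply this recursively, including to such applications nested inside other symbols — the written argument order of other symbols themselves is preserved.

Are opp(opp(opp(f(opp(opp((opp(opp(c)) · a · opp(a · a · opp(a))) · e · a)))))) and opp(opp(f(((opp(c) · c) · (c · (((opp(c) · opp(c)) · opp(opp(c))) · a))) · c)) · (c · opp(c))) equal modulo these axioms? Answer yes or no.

Answer: no — opp(f(a · c)) vs f(a · c)

Derivation:
Left:  opp(opp(opp(f(opp(opp((opp(opp(c)) · a · opp(a · a · opp(a))) · e · a))))))
  Push opp inside:  distribute opp over · and collapse double opp
  Collect terms:  opp(f(a · c))
Right:  opp(opp(f(((opp(c) · c) · (c · (((opp(c) · opp(c)) · opp(opp(c))) · a))) · c)) · (c · opp(c)))
  Push opp inside:  distribute opp over · and collapse double opp
  Inverses cancel:  c cancels
  Collect:  f(a · c)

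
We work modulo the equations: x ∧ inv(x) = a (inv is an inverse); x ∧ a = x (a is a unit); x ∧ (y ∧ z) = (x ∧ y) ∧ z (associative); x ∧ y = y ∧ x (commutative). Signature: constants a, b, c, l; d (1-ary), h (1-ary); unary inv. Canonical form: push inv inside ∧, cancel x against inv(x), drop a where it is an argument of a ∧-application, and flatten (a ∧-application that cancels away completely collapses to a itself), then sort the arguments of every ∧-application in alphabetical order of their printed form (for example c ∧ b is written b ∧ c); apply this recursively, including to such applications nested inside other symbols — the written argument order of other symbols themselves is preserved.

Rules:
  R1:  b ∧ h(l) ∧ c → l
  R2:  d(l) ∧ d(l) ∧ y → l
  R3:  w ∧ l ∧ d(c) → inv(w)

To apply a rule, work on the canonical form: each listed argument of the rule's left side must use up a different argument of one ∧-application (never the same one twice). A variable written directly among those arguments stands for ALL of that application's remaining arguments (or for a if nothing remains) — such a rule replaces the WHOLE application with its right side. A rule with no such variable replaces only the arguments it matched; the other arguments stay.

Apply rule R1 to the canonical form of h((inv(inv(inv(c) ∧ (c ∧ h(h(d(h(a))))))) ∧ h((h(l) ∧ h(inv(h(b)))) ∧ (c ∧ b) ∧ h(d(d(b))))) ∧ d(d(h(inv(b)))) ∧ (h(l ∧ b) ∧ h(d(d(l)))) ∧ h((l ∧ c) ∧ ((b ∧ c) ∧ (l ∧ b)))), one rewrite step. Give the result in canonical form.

Answer: h(d(d(h(inv(b)))) ∧ h(b ∧ b ∧ c ∧ c ∧ l ∧ l) ∧ h(b ∧ l) ∧ h(d(d(l))) ∧ h(h(d(d(b))) ∧ h(inv(h(b))) ∧ l) ∧ h(h(d(h(a)))))

Derivation:
Canonical form:  h(d(d(h(inv(b)))) ∧ h(b ∧ b ∧ c ∧ c ∧ l ∧ l) ∧ h(b ∧ c ∧ h(d(d(b))) ∧ h(inv(h(b))) ∧ h(l)) ∧ h(b ∧ l) ∧ h(d(d(l))) ∧ h(h(d(h(a)))))
Apply R1:  consuming b, c, h(l)
Giving:  h(d(d(h(inv(b)))) ∧ h(b ∧ b ∧ c ∧ c ∧ l ∧ l) ∧ h(b ∧ l) ∧ h(d(d(l))) ∧ h(h(d(d(b))) ∧ h(inv(h(b))) ∧ l) ∧ h(h(d(h(a)))))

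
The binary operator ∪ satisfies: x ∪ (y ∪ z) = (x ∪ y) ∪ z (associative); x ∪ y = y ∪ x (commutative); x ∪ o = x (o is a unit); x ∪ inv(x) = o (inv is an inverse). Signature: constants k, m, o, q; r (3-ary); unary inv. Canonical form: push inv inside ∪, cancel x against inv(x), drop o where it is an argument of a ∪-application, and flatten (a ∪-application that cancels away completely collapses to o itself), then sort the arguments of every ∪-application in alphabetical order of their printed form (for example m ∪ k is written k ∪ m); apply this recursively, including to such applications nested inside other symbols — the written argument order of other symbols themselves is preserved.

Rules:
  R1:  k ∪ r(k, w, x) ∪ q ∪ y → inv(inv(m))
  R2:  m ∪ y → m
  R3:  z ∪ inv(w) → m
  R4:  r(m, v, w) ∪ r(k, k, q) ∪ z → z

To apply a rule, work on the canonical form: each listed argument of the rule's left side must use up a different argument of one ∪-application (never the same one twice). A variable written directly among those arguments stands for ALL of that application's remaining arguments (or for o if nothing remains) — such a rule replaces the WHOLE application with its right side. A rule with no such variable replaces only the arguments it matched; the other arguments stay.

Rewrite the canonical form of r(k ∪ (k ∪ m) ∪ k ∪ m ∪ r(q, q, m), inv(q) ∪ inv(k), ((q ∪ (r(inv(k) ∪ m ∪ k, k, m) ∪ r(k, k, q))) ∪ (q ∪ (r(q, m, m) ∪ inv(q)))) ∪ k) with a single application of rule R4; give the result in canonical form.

Canonical form:  r(k ∪ k ∪ k ∪ m ∪ m ∪ r(q, q, m), inv(k) ∪ inv(q), k ∪ q ∪ r(k, k, q) ∪ r(m, k, m) ∪ r(q, m, m))
Apply R4:  consuming r(k, k, q), r(m, k, m);  v := k, w := m, z := k ∪ q ∪ r(q, m, m)
The variable takes the whole remainder — replace the entire application.
New term:  r(k ∪ k ∪ k ∪ m ∪ m ∪ r(q, q, m), inv(k) ∪ inv(q), k ∪ q ∪ r(q, m, m))

Answer: r(k ∪ k ∪ k ∪ m ∪ m ∪ r(q, q, m), inv(k) ∪ inv(q), k ∪ q ∪ r(q, m, m))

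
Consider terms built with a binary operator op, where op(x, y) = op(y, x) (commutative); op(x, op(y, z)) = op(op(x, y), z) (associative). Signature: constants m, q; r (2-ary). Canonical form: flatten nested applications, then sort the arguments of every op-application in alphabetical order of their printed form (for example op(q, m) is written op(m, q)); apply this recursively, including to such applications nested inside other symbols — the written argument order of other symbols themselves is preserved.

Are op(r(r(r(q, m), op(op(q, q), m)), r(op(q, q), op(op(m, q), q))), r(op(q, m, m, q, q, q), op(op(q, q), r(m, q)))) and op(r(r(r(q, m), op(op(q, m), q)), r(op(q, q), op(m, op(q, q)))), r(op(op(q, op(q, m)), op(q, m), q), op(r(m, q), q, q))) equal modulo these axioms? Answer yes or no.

Left:  op(r(r(r(q, m), op(op(q, q), m)), r(op(q, q), op(op(m, q), q))), r(op(q, m, m, q, q, q), op(op(q, q), r(m, q))))
  Canonicalize subterm:  r(r(r(q, m), op(op(q, q), m)), r(op(q, q), op(op(m, q), q)))  →  r(r(r(q, m), op(m, q, q)), r(op(q, q), op(m, q, q)))
  Inside:  r(op(q, m, m, q, q, q), op(op(q, q), r(m, q)))  →  r(op(m, m, q, q, q, q), op(q, q, r(m, q)))
  Sort:  op(r(op(m, m, q, q, q, q), op(q, q, r(m, q))), r(r(r(q, m), op(m, q, q)), r(op(q, q), op(m, q, q))))
Right:  op(r(r(r(q, m), op(op(q, m), q)), r(op(q, q), op(m, op(q, q)))), r(op(op(q, op(q, m)), op(q, m), q), op(r(m, q), q, q)))
  Canonicalize subterm:  r(r(r(q, m), op(op(q, m), q)), r(op(q, q), op(m, op(q, q))))  →  r(r(r(q, m), op(m, q, q)), r(op(q, q), op(m, q, q)))
  Inside:  r(op(op(q, op(q, m)), op(q, m), q), op(r(m, q), q, q))  →  r(op(m, m, q, q, q, q), op(q, q, r(m, q)))
  Sort:  op(r(op(m, m, q, q, q, q), op(q, q, r(m, q))), r(r(r(q, m), op(m, q, q)), r(op(q, q), op(m, q, q))))

Answer: yes — both canonical forms are op(r(op(m, m, q, q, q, q), op(q, q, r(m, q))), r(r(r(q, m), op(m, q, q)), r(op(q, q), op(m, q, q))))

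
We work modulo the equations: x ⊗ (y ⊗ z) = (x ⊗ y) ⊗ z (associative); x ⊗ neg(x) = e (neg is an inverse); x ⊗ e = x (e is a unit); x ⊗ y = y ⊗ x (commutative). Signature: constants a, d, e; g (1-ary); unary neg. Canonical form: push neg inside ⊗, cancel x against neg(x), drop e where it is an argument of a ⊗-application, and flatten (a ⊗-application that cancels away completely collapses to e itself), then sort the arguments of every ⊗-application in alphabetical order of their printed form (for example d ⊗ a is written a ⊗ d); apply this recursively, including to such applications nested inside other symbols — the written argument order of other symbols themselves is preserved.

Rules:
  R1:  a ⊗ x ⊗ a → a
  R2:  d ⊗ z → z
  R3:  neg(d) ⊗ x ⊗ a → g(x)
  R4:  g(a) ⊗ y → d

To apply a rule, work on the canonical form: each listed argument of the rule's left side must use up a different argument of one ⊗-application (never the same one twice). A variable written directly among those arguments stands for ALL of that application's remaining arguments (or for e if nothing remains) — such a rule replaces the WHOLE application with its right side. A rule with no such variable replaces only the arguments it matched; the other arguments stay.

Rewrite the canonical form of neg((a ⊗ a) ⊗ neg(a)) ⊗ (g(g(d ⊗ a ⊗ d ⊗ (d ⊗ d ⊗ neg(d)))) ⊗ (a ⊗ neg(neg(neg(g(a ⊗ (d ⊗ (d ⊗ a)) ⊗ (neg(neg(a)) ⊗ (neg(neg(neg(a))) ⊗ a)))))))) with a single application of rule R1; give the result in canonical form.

Answer: g(g(a ⊗ d ⊗ d ⊗ d)) ⊗ neg(g(a))

Derivation:
Canonical form:  g(g(a ⊗ d ⊗ d ⊗ d)) ⊗ neg(g(a ⊗ a ⊗ a ⊗ d ⊗ d))
Match R1:  consume a, a;  x := a ⊗ d ⊗ d
The extension variable absorbs all remaining arguments, so the whole application is rewritten.
Result:  g(g(a ⊗ d ⊗ d ⊗ d)) ⊗ neg(g(a))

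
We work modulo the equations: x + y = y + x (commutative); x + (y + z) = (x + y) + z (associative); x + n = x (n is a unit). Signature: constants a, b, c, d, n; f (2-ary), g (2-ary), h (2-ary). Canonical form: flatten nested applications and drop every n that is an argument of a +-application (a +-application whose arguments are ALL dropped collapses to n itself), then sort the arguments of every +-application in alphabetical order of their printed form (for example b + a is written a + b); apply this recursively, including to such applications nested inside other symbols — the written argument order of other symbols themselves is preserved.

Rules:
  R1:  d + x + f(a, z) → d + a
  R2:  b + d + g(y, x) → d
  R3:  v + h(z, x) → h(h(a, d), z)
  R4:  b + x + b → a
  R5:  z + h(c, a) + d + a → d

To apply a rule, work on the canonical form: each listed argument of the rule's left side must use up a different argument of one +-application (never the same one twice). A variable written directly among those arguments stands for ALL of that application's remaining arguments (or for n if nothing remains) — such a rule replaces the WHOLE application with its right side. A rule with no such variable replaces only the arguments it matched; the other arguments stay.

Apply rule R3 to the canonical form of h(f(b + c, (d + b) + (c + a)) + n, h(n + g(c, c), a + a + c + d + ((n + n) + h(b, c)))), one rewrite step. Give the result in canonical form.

Canonical form:  h(f(b + c, a + b + c + d), h(g(c, c), a + a + c + d + h(b, c)))
Apply R3:  consuming h(b, c);  v := a + a + c + d, x := c, z := b
The extension variable absorbs all remaining arguments, so the whole application is rewritten.
New term:  h(f(b + c, a + b + c + d), h(g(c, c), h(h(a, d), b)))

Answer: h(f(b + c, a + b + c + d), h(g(c, c), h(h(a, d), b)))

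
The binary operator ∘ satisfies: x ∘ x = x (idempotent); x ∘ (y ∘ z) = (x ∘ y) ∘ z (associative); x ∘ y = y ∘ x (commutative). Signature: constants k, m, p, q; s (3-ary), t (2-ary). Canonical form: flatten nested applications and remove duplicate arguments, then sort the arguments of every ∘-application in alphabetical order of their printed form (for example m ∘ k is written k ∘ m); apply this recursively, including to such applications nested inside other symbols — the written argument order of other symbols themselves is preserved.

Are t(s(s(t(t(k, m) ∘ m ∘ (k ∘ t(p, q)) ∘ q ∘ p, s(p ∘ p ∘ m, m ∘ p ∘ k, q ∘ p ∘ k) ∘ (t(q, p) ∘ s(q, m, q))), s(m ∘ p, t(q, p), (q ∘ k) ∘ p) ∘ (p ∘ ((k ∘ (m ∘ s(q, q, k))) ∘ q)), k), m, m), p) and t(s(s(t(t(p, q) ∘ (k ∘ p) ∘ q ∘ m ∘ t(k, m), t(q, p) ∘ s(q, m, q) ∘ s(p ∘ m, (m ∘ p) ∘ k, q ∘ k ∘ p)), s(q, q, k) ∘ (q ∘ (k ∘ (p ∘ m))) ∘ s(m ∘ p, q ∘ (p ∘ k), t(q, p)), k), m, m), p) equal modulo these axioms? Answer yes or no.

Answer: no — t(s(s(t(k ∘ m ∘ p ∘ q ∘ t(k, m) ∘ t(p, q), s(m ∘ p, k ∘ m ∘ p, k ∘ p ∘ q) ∘ s(q, m, q) ∘ t(q, p)), k ∘ m ∘ p ∘ q ∘ s(m ∘ p, t(q, p), k ∘ p ∘ q) ∘ s(q, q, k), k), m, m), p) vs t(s(s(t(k ∘ m ∘ p ∘ q ∘ t(k, m) ∘ t(p, q), s(m ∘ p, k ∘ m ∘ p, k ∘ p ∘ q) ∘ s(q, m, q) ∘ t(q, p)), k ∘ m ∘ p ∘ q ∘ s(m ∘ p, k ∘ p ∘ q, t(q, p)) ∘ s(q, q, k), k), m, m), p)

Derivation:
Left:  t(s(s(t(t(k, m) ∘ m ∘ (k ∘ t(p, q)) ∘ q ∘ p, s(p ∘ p ∘ m, m ∘ p ∘ k, q ∘ p ∘ k) ∘ (t(q, p) ∘ s(q, m, q))), s(m ∘ p, t(q, p), (q ∘ k) ∘ p) ∘ (p ∘ ((k ∘ (m ∘ s(q, q, k))) ∘ q)), k), m, m), p)
  Work inside:  s(m ∘ p, t(q, p), (q ∘ k) ∘ p) ∘ (p ∘ ((k ∘ (m ∘ s(q, q, k))) ∘ q))
  Merge nested applications:  s(m ∘ p, t(q, p), (q ∘ k) ∘ p) ∘ p ∘ k ∘ m ∘ s(q, q, k) ∘ q
  Canonicalize subterm:  s(m ∘ p, t(q, p), (q ∘ k) ∘ p)  →  s(m ∘ p, t(q, p), k ∘ p ∘ q)
  Order the arguments:  k ∘ m ∘ p ∘ q ∘ s(m ∘ p, t(q, p), k ∘ p ∘ q) ∘ s(q, q, k)
  Put back:  t(s(s(t(k ∘ m ∘ p ∘ q ∘ t(k, m) ∘ t(p, q), s(m ∘ p, k ∘ m ∘ p, k ∘ p ∘ q) ∘ s(q, m, q) ∘ t(q, p)), k ∘ m ∘ p ∘ q ∘ s(m ∘ p, t(q, p), k ∘ p ∘ q) ∘ s(q, q, k), k), m, m), p)
Right:  t(s(s(t(t(p, q) ∘ (k ∘ p) ∘ q ∘ m ∘ t(k, m), t(q, p) ∘ s(q, m, q) ∘ s(p ∘ m, (m ∘ p) ∘ k, q ∘ k ∘ p)), s(q, q, k) ∘ (q ∘ (k ∘ (p ∘ m))) ∘ s(m ∘ p, q ∘ (p ∘ k), t(q, p)), k), m, m), p)
  Work inside:  s(q, q, k) ∘ (q ∘ (k ∘ (p ∘ m))) ∘ s(m ∘ p, q ∘ (p ∘ k), t(q, p))
  Flatten:  s(q, q, k) ∘ q ∘ k ∘ p ∘ m ∘ s(m ∘ p, q ∘ (p ∘ k), t(q, p))
  Canonicalize subterm:  s(m ∘ p, q ∘ (p ∘ k), t(q, p))  →  s(m ∘ p, k ∘ p ∘ q, t(q, p))
  Sort:  k ∘ m ∘ p ∘ q ∘ s(m ∘ p, k ∘ p ∘ q, t(q, p)) ∘ s(q, q, k)
  Rebuild:  t(s(s(t(k ∘ m ∘ p ∘ q ∘ t(k, m) ∘ t(p, q), s(m ∘ p, k ∘ m ∘ p, k ∘ p ∘ q) ∘ s(q, m, q) ∘ t(q, p)), k ∘ m ∘ p ∘ q ∘ s(m ∘ p, k ∘ p ∘ q, t(q, p)) ∘ s(q, q, k), k), m, m), p)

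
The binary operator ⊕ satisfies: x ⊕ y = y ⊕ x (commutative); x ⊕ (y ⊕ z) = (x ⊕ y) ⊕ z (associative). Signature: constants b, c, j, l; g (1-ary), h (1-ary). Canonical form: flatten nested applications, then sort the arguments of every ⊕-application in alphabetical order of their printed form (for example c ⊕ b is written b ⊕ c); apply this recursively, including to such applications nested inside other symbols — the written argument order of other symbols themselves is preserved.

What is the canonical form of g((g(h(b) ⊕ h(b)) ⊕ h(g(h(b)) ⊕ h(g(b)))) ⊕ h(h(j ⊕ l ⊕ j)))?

Focus inside:  (g(h(b) ⊕ h(b)) ⊕ h(g(h(b)) ⊕ h(g(b)))) ⊕ h(h(j ⊕ l ⊕ j))
Merge nested applications:  g(h(b) ⊕ h(b)) ⊕ h(g(h(b)) ⊕ h(g(b))) ⊕ h(h(j ⊕ l ⊕ j))
Canonicalize subterm:  h(h(j ⊕ l ⊕ j))  →  h(h(j ⊕ j ⊕ l))
Order the arguments:  g(h(b) ⊕ h(b)) ⊕ h(g(h(b)) ⊕ h(g(b))) ⊕ h(h(j ⊕ j ⊕ l))
Put back:  g(g(h(b) ⊕ h(b)) ⊕ h(g(h(b)) ⊕ h(g(b))) ⊕ h(h(j ⊕ j ⊕ l)))

Answer: g(g(h(b) ⊕ h(b)) ⊕ h(g(h(b)) ⊕ h(g(b))) ⊕ h(h(j ⊕ j ⊕ l)))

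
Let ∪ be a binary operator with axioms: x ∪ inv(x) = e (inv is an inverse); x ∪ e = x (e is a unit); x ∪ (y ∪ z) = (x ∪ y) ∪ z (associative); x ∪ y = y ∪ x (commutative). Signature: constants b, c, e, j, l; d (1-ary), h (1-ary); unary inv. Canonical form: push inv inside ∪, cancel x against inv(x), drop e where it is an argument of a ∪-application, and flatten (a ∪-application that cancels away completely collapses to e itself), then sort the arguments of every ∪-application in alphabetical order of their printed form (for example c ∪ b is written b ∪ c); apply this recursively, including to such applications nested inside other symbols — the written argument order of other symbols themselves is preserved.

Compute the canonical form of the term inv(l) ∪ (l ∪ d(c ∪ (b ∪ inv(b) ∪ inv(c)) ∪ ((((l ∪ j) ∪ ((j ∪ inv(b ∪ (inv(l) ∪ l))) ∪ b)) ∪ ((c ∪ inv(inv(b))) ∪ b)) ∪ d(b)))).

Push inv inside:  distribute inv over ∪ and collapse double inv
Cancel:  l cancels
Combine occurrences:  d(b ∪ b ∪ c ∪ d(b) ∪ j ∪ j ∪ l)

Answer: d(b ∪ b ∪ c ∪ d(b) ∪ j ∪ j ∪ l)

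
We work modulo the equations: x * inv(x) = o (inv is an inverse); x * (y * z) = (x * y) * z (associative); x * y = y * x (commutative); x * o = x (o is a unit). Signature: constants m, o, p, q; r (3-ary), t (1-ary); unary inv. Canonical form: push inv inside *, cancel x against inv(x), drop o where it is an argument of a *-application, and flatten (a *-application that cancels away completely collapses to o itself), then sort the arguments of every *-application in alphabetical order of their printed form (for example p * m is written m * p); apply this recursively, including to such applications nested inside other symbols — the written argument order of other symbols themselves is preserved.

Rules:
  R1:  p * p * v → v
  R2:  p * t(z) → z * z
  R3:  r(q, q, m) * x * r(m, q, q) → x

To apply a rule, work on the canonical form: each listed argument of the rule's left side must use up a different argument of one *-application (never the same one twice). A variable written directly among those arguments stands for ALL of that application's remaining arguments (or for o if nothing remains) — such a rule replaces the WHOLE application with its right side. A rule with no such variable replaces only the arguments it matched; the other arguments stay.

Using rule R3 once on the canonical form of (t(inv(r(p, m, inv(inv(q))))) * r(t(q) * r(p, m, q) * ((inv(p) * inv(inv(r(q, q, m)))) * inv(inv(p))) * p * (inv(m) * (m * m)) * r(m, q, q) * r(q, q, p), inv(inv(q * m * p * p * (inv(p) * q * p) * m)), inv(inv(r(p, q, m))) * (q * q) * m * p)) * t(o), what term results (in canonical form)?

Canonical form:  r(m * p * r(m, q, q) * r(p, m, q) * r(q, q, m) * r(q, q, p) * t(q), m * m * p * p * q * q, m * p * q * q * r(p, q, m)) * t(inv(r(p, m, q))) * t(o)
R3 matches:  uses r(m, q, q), r(q, q, m);  x := m * p * r(p, m, q) * r(q, q, p) * t(q)
The extension variable absorbs all remaining arguments, so the whole application is rewritten.
Result:  r(m * p * r(p, m, q) * r(q, q, p) * t(q), m * m * p * p * q * q, m * p * q * q * r(p, q, m)) * t(inv(r(p, m, q))) * t(o)

Answer: r(m * p * r(p, m, q) * r(q, q, p) * t(q), m * m * p * p * q * q, m * p * q * q * r(p, q, m)) * t(inv(r(p, m, q))) * t(o)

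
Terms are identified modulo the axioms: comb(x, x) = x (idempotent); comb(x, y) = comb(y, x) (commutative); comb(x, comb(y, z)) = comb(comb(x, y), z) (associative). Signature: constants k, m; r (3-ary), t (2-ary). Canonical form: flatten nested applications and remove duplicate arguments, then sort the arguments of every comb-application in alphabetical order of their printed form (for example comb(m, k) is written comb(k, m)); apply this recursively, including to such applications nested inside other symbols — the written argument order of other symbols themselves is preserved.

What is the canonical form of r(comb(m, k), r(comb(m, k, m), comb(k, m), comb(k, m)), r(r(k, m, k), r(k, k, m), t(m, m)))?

Answer: r(comb(k, m), r(comb(k, m), comb(k, m), comb(k, m)), r(r(k, m, k), r(k, k, m), t(m, m)))

Derivation:
Focus inside:  comb(m, k, m)
Deduplicate:  drop duplicate m
Sort:  comb(k, m)
Put back:  r(comb(k, m), r(comb(k, m), comb(k, m), comb(k, m)), r(r(k, m, k), r(k, k, m), t(m, m)))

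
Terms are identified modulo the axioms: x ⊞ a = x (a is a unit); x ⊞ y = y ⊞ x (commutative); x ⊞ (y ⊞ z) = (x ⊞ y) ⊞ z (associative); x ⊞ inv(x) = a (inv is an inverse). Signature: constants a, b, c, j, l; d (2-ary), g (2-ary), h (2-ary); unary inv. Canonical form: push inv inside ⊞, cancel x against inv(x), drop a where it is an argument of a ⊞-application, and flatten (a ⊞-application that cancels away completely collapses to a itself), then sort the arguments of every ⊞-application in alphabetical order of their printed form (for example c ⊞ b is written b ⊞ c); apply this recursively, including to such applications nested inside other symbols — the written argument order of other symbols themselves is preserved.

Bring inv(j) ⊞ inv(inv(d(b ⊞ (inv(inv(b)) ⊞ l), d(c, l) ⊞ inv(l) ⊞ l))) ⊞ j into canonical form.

Push inv inside:  distribute inv over ⊞ and collapse double inv
Cancel:  j cancels
Collect:  d(b ⊞ b ⊞ l, d(c, l))

Answer: d(b ⊞ b ⊞ l, d(c, l))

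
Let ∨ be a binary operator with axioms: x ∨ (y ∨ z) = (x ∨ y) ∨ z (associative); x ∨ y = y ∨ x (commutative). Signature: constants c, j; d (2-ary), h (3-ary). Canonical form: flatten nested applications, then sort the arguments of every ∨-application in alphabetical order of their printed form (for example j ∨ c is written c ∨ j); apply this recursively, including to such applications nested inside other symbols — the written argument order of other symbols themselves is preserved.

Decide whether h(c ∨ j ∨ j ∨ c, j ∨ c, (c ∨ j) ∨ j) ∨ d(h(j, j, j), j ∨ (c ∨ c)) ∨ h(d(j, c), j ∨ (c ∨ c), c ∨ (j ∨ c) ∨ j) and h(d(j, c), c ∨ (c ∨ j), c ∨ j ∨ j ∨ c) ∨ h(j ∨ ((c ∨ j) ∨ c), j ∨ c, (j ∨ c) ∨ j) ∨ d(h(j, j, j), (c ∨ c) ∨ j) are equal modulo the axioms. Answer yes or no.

Left:  h(c ∨ j ∨ j ∨ c, j ∨ c, (c ∨ j) ∨ j) ∨ d(h(j, j, j), j ∨ (c ∨ c)) ∨ h(d(j, c), j ∨ (c ∨ c), c ∨ (j ∨ c) ∨ j)
  Simplify inside:  h(c ∨ j ∨ j ∨ c, j ∨ c, (c ∨ j) ∨ j)  →  h(c ∨ c ∨ j ∨ j, c ∨ j, c ∨ j ∨ j)
  Canonicalize subterm:  d(h(j, j, j), j ∨ (c ∨ c))  →  d(h(j, j, j), c ∨ c ∨ j)
  Inside:  h(d(j, c), j ∨ (c ∨ c), c ∨ (j ∨ c) ∨ j)  →  h(d(j, c), c ∨ c ∨ j, c ∨ c ∨ j ∨ j)
  Sort arguments:  d(h(j, j, j), c ∨ c ∨ j) ∨ h(c ∨ c ∨ j ∨ j, c ∨ j, c ∨ j ∨ j) ∨ h(d(j, c), c ∨ c ∨ j, c ∨ c ∨ j ∨ j)
Right:  h(d(j, c), c ∨ (c ∨ j), c ∨ j ∨ j ∨ c) ∨ h(j ∨ ((c ∨ j) ∨ c), j ∨ c, (j ∨ c) ∨ j) ∨ d(h(j, j, j), (c ∨ c) ∨ j)
  Simplify inside:  h(d(j, c), c ∨ (c ∨ j), c ∨ j ∨ j ∨ c)  →  h(d(j, c), c ∨ c ∨ j, c ∨ c ∨ j ∨ j)
  Simplify inside:  h(j ∨ ((c ∨ j) ∨ c), j ∨ c, (j ∨ c) ∨ j)  →  h(c ∨ c ∨ j ∨ j, c ∨ j, c ∨ j ∨ j)
  Inside:  d(h(j, j, j), (c ∨ c) ∨ j)  →  d(h(j, j, j), c ∨ c ∨ j)
  Sort arguments:  d(h(j, j, j), c ∨ c ∨ j) ∨ h(c ∨ c ∨ j ∨ j, c ∨ j, c ∨ j ∨ j) ∨ h(d(j, c), c ∨ c ∨ j, c ∨ c ∨ j ∨ j)

Answer: yes — both canonical forms are d(h(j, j, j), c ∨ c ∨ j) ∨ h(c ∨ c ∨ j ∨ j, c ∨ j, c ∨ j ∨ j) ∨ h(d(j, c), c ∨ c ∨ j, c ∨ c ∨ j ∨ j)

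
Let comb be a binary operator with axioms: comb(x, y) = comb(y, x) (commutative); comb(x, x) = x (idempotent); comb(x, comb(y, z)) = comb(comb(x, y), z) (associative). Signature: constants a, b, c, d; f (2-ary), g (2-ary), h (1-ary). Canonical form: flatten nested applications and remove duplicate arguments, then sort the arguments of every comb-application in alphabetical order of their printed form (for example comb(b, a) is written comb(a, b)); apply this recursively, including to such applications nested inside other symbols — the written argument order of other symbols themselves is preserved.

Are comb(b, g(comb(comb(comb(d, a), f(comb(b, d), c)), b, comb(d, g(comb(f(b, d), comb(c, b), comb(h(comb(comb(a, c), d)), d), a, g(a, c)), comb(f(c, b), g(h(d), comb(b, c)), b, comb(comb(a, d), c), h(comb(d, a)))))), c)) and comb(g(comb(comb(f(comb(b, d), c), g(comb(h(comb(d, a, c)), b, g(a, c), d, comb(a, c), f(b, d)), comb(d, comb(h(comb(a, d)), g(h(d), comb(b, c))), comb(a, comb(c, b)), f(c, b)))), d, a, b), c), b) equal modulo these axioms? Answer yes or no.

Answer: yes — both canonical forms are comb(b, g(comb(a, b, d, f(comb(b, d), c), g(comb(a, b, c, d, f(b, d), g(a, c), h(comb(a, c, d))), comb(a, b, c, d, f(c, b), g(h(d), comb(b, c)), h(comb(a, d))))), c))

Derivation:
Left:  comb(b, g(comb(comb(comb(d, a), f(comb(b, d), c)), b, comb(d, g(comb(f(b, d), comb(c, b), comb(h(comb(comb(a, c), d)), d), a, g(a, c)), comb(f(c, b), g(h(d), comb(b, c)), b, comb(comb(a, d), c), h(comb(d, a)))))), c))
  Simplify inside:  g(comb(comb(comb(d, a), f(comb(b, d), c)), b, comb(d, g(comb(f(b, d), comb(c, b), comb(h(comb(comb(a, c), d)), d), a, g(a, c)), comb(f(c, b), g(h(d), comb(b, c)), b, comb(comb(a, d), c), h(comb(d, a)))))), c)  →  g(comb(a, b, d, f(comb(b, d), c), g(comb(a, b, c, d, f(b, d), g(a, c), h(comb(a, c, d))), comb(a, b, c, d, f(c, b), g(h(d), comb(b, c)), h(comb(a, d))))), c)
  Sort:  comb(b, g(comb(a, b, d, f(comb(b, d), c), g(comb(a, b, c, d, f(b, d), g(a, c), h(comb(a, c, d))), comb(a, b, c, d, f(c, b), g(h(d), comb(b, c)), h(comb(a, d))))), c))
Right:  comb(g(comb(comb(f(comb(b, d), c), g(comb(h(comb(d, a, c)), b, g(a, c), d, comb(a, c), f(b, d)), comb(d, comb(h(comb(a, d)), g(h(d), comb(b, c))), comb(a, comb(c, b)), f(c, b)))), d, a, b), c), b)
  Canonicalize subterm:  g(comb(comb(f(comb(b, d), c), g(comb(h(comb(d, a, c)), b, g(a, c), d, comb(a, c), f(b, d)), comb(d, comb(h(comb(a, d)), g(h(d), comb(b, c))), comb(a, comb(c, b)), f(c, b)))), d, a, b), c)  →  g(comb(a, b, d, f(comb(b, d), c), g(comb(a, b, c, d, f(b, d), g(a, c), h(comb(a, c, d))), comb(a, b, c, d, f(c, b), g(h(d), comb(b, c)), h(comb(a, d))))), c)
  Order the arguments:  comb(b, g(comb(a, b, d, f(comb(b, d), c), g(comb(a, b, c, d, f(b, d), g(a, c), h(comb(a, c, d))), comb(a, b, c, d, f(c, b), g(h(d), comb(b, c)), h(comb(a, d))))), c))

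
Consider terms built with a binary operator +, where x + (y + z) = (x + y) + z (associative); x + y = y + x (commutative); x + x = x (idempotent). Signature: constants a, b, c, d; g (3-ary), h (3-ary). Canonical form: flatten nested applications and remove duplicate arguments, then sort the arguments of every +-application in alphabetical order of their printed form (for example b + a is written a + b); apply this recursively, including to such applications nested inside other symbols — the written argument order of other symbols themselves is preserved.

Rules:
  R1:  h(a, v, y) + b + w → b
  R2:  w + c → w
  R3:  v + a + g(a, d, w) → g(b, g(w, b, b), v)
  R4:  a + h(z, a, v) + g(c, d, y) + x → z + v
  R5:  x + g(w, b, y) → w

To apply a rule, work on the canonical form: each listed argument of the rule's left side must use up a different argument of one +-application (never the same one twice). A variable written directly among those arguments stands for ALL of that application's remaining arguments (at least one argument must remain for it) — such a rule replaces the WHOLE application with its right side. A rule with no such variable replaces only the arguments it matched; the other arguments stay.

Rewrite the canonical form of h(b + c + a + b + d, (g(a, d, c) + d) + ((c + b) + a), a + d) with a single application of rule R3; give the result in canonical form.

Answer: h(a + b + c + d, g(b, g(c, b, b), b + c + d), a + d)

Derivation:
Canonical form:  h(a + b + c + d, a + b + c + d + g(a, d, c), a + d)
Apply R3:  consuming a, g(a, d, c);  v := b + c + d, w := c
The extension variable absorbs all remaining arguments, so the whole application is rewritten.
New term:  h(a + b + c + d, g(b, g(c, b, b), b + c + d), a + d)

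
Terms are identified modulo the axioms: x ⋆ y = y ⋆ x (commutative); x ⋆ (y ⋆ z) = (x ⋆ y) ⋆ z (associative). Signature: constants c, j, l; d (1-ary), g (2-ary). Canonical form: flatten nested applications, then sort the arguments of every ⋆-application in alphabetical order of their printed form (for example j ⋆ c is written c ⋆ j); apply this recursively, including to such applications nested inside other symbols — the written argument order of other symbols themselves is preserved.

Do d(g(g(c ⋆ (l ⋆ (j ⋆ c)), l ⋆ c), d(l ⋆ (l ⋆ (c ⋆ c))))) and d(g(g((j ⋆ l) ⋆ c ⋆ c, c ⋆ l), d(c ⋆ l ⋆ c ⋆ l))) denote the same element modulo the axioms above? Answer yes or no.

Left:  d(g(g(c ⋆ (l ⋆ (j ⋆ c)), l ⋆ c), d(l ⋆ (l ⋆ (c ⋆ c)))))
  Work inside:  l ⋆ (l ⋆ (c ⋆ c))
  Merge nested applications:  l ⋆ l ⋆ c ⋆ c
  Order the arguments:  c ⋆ c ⋆ l ⋆ l
  Put back:  d(g(g(c ⋆ c ⋆ j ⋆ l, c ⋆ l), d(c ⋆ c ⋆ l ⋆ l)))
Right:  d(g(g((j ⋆ l) ⋆ c ⋆ c, c ⋆ l), d(c ⋆ l ⋆ c ⋆ l)))
  Work inside:  (j ⋆ l) ⋆ c ⋆ c
  Flatten:  j ⋆ l ⋆ c ⋆ c
  Sort arguments:  c ⋆ c ⋆ j ⋆ l
  Put back:  d(g(g(c ⋆ c ⋆ j ⋆ l, c ⋆ l), d(c ⋆ c ⋆ l ⋆ l)))

Answer: yes — both canonical forms are d(g(g(c ⋆ c ⋆ j ⋆ l, c ⋆ l), d(c ⋆ c ⋆ l ⋆ l)))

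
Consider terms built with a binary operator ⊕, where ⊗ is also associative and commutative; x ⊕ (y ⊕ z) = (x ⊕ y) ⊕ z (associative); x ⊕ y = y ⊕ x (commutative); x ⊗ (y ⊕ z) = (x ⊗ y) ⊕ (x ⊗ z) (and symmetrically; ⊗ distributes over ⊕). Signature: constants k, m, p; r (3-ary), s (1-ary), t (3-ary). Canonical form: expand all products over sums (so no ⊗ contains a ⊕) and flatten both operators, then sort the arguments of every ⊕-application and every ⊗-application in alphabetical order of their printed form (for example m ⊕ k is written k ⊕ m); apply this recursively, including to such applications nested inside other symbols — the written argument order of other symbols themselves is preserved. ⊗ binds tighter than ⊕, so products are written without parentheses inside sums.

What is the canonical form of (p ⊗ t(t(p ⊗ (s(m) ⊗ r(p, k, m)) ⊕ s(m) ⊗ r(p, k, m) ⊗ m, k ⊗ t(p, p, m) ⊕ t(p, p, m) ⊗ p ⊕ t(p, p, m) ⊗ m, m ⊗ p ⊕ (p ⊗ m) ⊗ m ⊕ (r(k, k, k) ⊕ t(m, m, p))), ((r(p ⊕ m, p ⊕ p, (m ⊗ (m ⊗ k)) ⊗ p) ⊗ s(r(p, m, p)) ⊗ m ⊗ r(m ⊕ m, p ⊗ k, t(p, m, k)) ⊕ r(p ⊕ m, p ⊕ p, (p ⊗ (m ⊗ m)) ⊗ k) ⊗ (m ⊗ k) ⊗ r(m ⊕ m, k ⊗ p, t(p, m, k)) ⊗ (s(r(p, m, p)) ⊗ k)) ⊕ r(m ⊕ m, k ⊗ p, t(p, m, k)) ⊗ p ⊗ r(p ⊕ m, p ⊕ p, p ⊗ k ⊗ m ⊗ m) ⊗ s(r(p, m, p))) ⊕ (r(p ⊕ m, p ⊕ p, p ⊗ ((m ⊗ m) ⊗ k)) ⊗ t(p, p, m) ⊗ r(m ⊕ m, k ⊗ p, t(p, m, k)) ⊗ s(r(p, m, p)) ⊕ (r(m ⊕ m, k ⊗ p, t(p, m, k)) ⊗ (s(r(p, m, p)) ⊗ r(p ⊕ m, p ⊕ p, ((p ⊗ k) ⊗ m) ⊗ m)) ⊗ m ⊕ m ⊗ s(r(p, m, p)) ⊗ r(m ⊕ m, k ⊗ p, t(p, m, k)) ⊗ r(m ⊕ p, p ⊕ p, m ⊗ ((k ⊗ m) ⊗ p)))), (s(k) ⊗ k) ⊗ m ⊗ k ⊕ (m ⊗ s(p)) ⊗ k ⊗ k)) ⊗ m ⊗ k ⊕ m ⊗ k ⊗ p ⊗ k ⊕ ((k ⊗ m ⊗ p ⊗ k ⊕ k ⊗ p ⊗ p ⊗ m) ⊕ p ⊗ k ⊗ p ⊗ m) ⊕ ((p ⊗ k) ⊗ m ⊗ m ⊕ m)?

Merge nested applications:  k ⊗ m ⊗ p ⊗ t(t(m ⊗ r(p, k, m) ⊗ s(m) ⊕ p ⊗ r(p, k, m) ⊗ s(m), k ⊗ t(p, p, m) ⊕ m ⊗ t(p, p, m) ⊕ p ⊗ t(p, p, m), m ⊗ m ⊗ p ⊕ m ⊗ p ⊕ r(k, k, k) ⊕ t(m, m, p)), k ⊗ k ⊗ m ⊗ r(m ⊕ m, k ⊗ p, t(p, m, k)) ⊗ r(m ⊕ p, p ⊕ p, k ⊗ m ⊗ m ⊗ p) ⊗ s(r(p, m, p)) ⊕ m ⊗ r(m ⊕ m, k ⊗ p, t(p, m, k)) ⊗ r(m ⊕ p, p ⊕ p, k ⊗ m ⊗ m ⊗ p) ⊗ s(r(p, m, p)) ⊕ m ⊗ r(m ⊕ m, k ⊗ p, t(p, m, k)) ⊗ r(m ⊕ p, p ⊕ p, k ⊗ m ⊗ m ⊗ p) ⊗ s(r(p, m, p)) ⊕ m ⊗ r(m ⊕ m, k ⊗ p, t(p, m, k)) ⊗ r(m ⊕ p, p ⊕ p, k ⊗ m ⊗ m ⊗ p) ⊗ s(r(p, m, p)) ⊕ p ⊗ r(m ⊕ m, k ⊗ p, t(p, m, k)) ⊗ r(m ⊕ p, p ⊕ p, k ⊗ m ⊗ m ⊗ p) ⊗ s(r(p, m, p)) ⊕ r(m ⊕ m, k ⊗ p, t(p, m, k)) ⊗ r(m ⊕ p, p ⊕ p, k ⊗ m ⊗ m ⊗ p) ⊗ s(r(p, m, p)) ⊗ t(p, p, m), k ⊗ k ⊗ m ⊗ s(k) ⊕ k ⊗ k ⊗ m ⊗ s(p)) ⊕ k ⊗ k ⊗ m ⊗ p ⊕ k ⊗ k ⊗ m ⊗ p ⊕ k ⊗ m ⊗ p ⊗ p ⊕ k ⊗ m ⊗ p ⊗ p ⊕ k ⊗ m ⊗ m ⊗ p ⊕ m
Sort:  k ⊗ k ⊗ m ⊗ p ⊕ k ⊗ k ⊗ m ⊗ p ⊕ k ⊗ m ⊗ m ⊗ p ⊕ k ⊗ m ⊗ p ⊗ p ⊕ k ⊗ m ⊗ p ⊗ p ⊕ k ⊗ m ⊗ p ⊗ t(t(m ⊗ r(p, k, m) ⊗ s(m) ⊕ p ⊗ r(p, k, m) ⊗ s(m), k ⊗ t(p, p, m) ⊕ m ⊗ t(p, p, m) ⊕ p ⊗ t(p, p, m), m ⊗ m ⊗ p ⊕ m ⊗ p ⊕ r(k, k, k) ⊕ t(m, m, p)), k ⊗ k ⊗ m ⊗ r(m ⊕ m, k ⊗ p, t(p, m, k)) ⊗ r(m ⊕ p, p ⊕ p, k ⊗ m ⊗ m ⊗ p) ⊗ s(r(p, m, p)) ⊕ m ⊗ r(m ⊕ m, k ⊗ p, t(p, m, k)) ⊗ r(m ⊕ p, p ⊕ p, k ⊗ m ⊗ m ⊗ p) ⊗ s(r(p, m, p)) ⊕ m ⊗ r(m ⊕ m, k ⊗ p, t(p, m, k)) ⊗ r(m ⊕ p, p ⊕ p, k ⊗ m ⊗ m ⊗ p) ⊗ s(r(p, m, p)) ⊕ m ⊗ r(m ⊕ m, k ⊗ p, t(p, m, k)) ⊗ r(m ⊕ p, p ⊕ p, k ⊗ m ⊗ m ⊗ p) ⊗ s(r(p, m, p)) ⊕ p ⊗ r(m ⊕ m, k ⊗ p, t(p, m, k)) ⊗ r(m ⊕ p, p ⊕ p, k ⊗ m ⊗ m ⊗ p) ⊗ s(r(p, m, p)) ⊕ r(m ⊕ m, k ⊗ p, t(p, m, k)) ⊗ r(m ⊕ p, p ⊕ p, k ⊗ m ⊗ m ⊗ p) ⊗ s(r(p, m, p)) ⊗ t(p, p, m), k ⊗ k ⊗ m ⊗ s(k) ⊕ k ⊗ k ⊗ m ⊗ s(p)) ⊕ m

Answer: k ⊗ k ⊗ m ⊗ p ⊕ k ⊗ k ⊗ m ⊗ p ⊕ k ⊗ m ⊗ m ⊗ p ⊕ k ⊗ m ⊗ p ⊗ p ⊕ k ⊗ m ⊗ p ⊗ p ⊕ k ⊗ m ⊗ p ⊗ t(t(m ⊗ r(p, k, m) ⊗ s(m) ⊕ p ⊗ r(p, k, m) ⊗ s(m), k ⊗ t(p, p, m) ⊕ m ⊗ t(p, p, m) ⊕ p ⊗ t(p, p, m), m ⊗ m ⊗ p ⊕ m ⊗ p ⊕ r(k, k, k) ⊕ t(m, m, p)), k ⊗ k ⊗ m ⊗ r(m ⊕ m, k ⊗ p, t(p, m, k)) ⊗ r(m ⊕ p, p ⊕ p, k ⊗ m ⊗ m ⊗ p) ⊗ s(r(p, m, p)) ⊕ m ⊗ r(m ⊕ m, k ⊗ p, t(p, m, k)) ⊗ r(m ⊕ p, p ⊕ p, k ⊗ m ⊗ m ⊗ p) ⊗ s(r(p, m, p)) ⊕ m ⊗ r(m ⊕ m, k ⊗ p, t(p, m, k)) ⊗ r(m ⊕ p, p ⊕ p, k ⊗ m ⊗ m ⊗ p) ⊗ s(r(p, m, p)) ⊕ m ⊗ r(m ⊕ m, k ⊗ p, t(p, m, k)) ⊗ r(m ⊕ p, p ⊕ p, k ⊗ m ⊗ m ⊗ p) ⊗ s(r(p, m, p)) ⊕ p ⊗ r(m ⊕ m, k ⊗ p, t(p, m, k)) ⊗ r(m ⊕ p, p ⊕ p, k ⊗ m ⊗ m ⊗ p) ⊗ s(r(p, m, p)) ⊕ r(m ⊕ m, k ⊗ p, t(p, m, k)) ⊗ r(m ⊕ p, p ⊕ p, k ⊗ m ⊗ m ⊗ p) ⊗ s(r(p, m, p)) ⊗ t(p, p, m), k ⊗ k ⊗ m ⊗ s(k) ⊕ k ⊗ k ⊗ m ⊗ s(p)) ⊕ m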